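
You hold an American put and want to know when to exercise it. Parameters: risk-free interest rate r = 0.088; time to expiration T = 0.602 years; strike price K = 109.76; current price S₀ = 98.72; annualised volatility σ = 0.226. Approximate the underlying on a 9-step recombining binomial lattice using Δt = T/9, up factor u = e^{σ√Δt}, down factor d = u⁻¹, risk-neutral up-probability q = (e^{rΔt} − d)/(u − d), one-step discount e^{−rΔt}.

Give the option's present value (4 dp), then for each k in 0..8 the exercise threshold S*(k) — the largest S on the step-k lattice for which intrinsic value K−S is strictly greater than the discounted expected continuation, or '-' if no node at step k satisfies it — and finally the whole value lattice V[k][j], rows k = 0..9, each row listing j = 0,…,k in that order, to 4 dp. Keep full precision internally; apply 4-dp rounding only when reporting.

Δt=0.06689, u=1.06019, d=0.94323, q=0.53586, disc=e^(-rΔt)=0.99413
k=9 terminal: V=max(K-S,0) → 51.4230 44.1888 36.0575 26.9178 16.6448 5.0978 0.0000 0.0000 0.0000 0.0000
k=8: j=0 S=61.8484 intr=47.9116 cont=47.2674 V=47.9116[EX]; j=1 S=69.5181 intr=40.2419 cont=39.5977 V=40.2419[EX]; j=2 S=78.1388 intr=31.6212 cont=30.9770 V=31.6212[EX]; j=3 S=87.8286 intr=21.9314 cont=21.2872 V=21.9314[EX]; j=4 S=98.7200 intr=11.0400 cont=10.3958 V=11.0400[EX]; j=5 S=110.9620 intr=0.0000 cont=2.3522 V=2.3522[hold]; j=6 S=124.7221 intr=0.0000 cont=0.0000 V=0.0000[hold]; j=7 S=140.1885 intr=0.0000 cont=0.0000 V=0.0000[hold]; j=8 S=157.5730 intr=0.0000 cont=0.0000 V=0.0000[hold]  S*(8)=98.7200
k=7: j=0 S=65.5712 intr=44.1888 cont=43.5446 V=44.1888[EX]; j=1 S=73.7025 intr=36.0575 cont=35.4133 V=36.0575[EX]; j=2 S=82.8422 intr=26.9178 cont=26.2737 V=26.9178[EX]; j=3 S=93.1152 intr=16.6448 cont=16.0006 V=16.6448[EX]; j=4 S=104.6622 intr=5.0978 cont=6.3471 V=6.3471[hold]; j=5 S=117.6410 intr=0.0000 cont=1.0853 V=1.0853[hold]; j=6 S=132.2294 intr=0.0000 cont=0.0000 V=0.0000[hold]; j=7 S=148.6268 intr=0.0000 cont=0.0000 V=0.0000[hold]  S*(7)=93.1152
k=6: j=0 S=69.5181 intr=40.2419 cont=39.5977 V=40.2419[EX]; j=1 S=78.1388 intr=31.6212 cont=30.9770 V=31.6212[EX]; j=2 S=87.8286 intr=21.9314 cont=21.2872 V=21.9314[EX]; j=3 S=98.7200 intr=11.0400 cont=11.0613 V=11.0613[hold]; j=4 S=110.9620 intr=0.0000 cont=3.5068 V=3.5068[hold]; j=5 S=124.7221 intr=0.0000 cont=0.5008 V=0.5008[hold]; j=6 S=140.1885 intr=0.0000 cont=0.0000 V=0.0000[hold]  S*(6)=87.8286
k=5: j=0 S=73.7025 intr=36.0575 cont=35.4133 V=36.0575[EX]; j=1 S=82.8422 intr=26.9178 cont=26.2737 V=26.9178[EX]; j=2 S=93.1152 intr=16.6448 cont=16.0120 V=16.6448[EX]; j=3 S=104.6622 intr=5.0978 cont=6.9720 V=6.9720[hold]; j=4 S=117.6410 intr=0.0000 cont=1.8849 V=1.8849[hold]; j=5 S=132.2294 intr=0.0000 cont=0.2311 V=0.2311[hold]  S*(5)=93.1152
k=4: j=0 S=78.1388 intr=31.6212 cont=30.9770 V=31.6212[EX]; j=1 S=87.8286 intr=21.9314 cont=21.2872 V=21.9314[EX]; j=2 S=98.7200 intr=11.0400 cont=11.3942 V=11.3942[hold]; j=3 S=110.9620 intr=0.0000 cont=4.2210 V=4.2210[hold]; j=4 S=124.7221 intr=0.0000 cont=0.9928 V=0.9928[hold]  S*(4)=87.8286
k=3: j=0 S=82.8422 intr=26.9178 cont=26.2737 V=26.9178[EX]; j=1 S=93.1152 intr=16.6448 cont=16.1893 V=16.6448[EX]; j=2 S=104.6622 intr=5.0978 cont=7.5061 V=7.5061[hold]; j=3 S=117.6410 intr=0.0000 cont=2.4765 V=2.4765[hold]  S*(3)=93.1152
k=2: j=0 S=87.8286 intr=21.9314 cont=21.2872 V=21.9314[EX]; j=1 S=98.7200 intr=11.0400 cont=11.6787 V=11.6787[hold]; j=2 S=110.9620 intr=0.0000 cont=4.7827 V=4.7827[hold]  S*(2)=87.8286
k=1: j=0 S=93.1152 intr=16.6448 cont=16.3409 V=16.6448[EX]; j=1 S=104.6622 intr=5.0978 cont=7.9365 V=7.9365[hold]  S*(1)=93.1152
k=0: j=0 S=98.7200 intr=11.0400 cont=11.9081 V=11.9081[hold]  S*(0)=-

price = 11.9081
boundary = - 93.1152 87.8286 93.1152 87.8286 93.1152 87.8286 93.1152 98.7200
tree:
11.9081
16.6448 7.9365
21.9314 11.6787 4.7827
26.9178 16.6448 7.5061 2.4765
31.6212 21.9314 11.3942 4.2210 0.9928
36.0575 26.9178 16.6448 6.9720 1.8849 0.2311
40.2419 31.6212 21.9314 11.0613 3.5068 0.5008 0.0000
44.1888 36.0575 26.9178 16.6448 6.3471 1.0853 0.0000 0.0000
47.9116 40.2419 31.6212 21.9314 11.0400 2.3522 0.0000 0.0000 0.0000
51.4230 44.1888 36.0575 26.9178 16.6448 5.0978 0.0000 0.0000 0.0000 0.0000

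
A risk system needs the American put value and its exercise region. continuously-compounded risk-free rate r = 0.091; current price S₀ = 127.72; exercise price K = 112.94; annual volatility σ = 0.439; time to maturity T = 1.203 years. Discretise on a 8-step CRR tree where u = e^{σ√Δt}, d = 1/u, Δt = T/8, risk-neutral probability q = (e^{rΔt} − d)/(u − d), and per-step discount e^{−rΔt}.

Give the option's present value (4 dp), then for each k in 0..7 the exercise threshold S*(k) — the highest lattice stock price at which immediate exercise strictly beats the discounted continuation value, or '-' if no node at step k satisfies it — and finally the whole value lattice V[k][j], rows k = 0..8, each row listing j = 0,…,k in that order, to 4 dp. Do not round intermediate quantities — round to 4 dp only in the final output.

params: Δt=0.15038 u=1.18559 d=0.84347 q=0.49782 e^(-rΔt)=0.98641
t_8 payoffs: 80.2212 66.9501 48.2960 22.0757 0.0000 0.0000 0.0000 0.0000 0.0000
t_7: node(7,0) S=38.7909 payoff=74.1491 vs cont=72.6141 → 74.1491 [stop]  node(7,1) S=54.5250 payoff=58.4150 vs cont=56.8801 → 58.4150 [stop]  node(7,2) S=76.6409 payoff=36.2991 vs cont=34.7641 → 36.2991 [stop]  node(7,3) S=107.7274 payoff=5.2126 vs cont=10.9354 → 10.9354 [wait]  node(7,4) S=151.4229 payoff=0.0000 vs cont=0.0000 → 0.0000 [wait]  node(7,5) S=212.8419 payoff=0.0000 vs cont=0.0000 → 0.0000 [wait]  node(7,6) S=299.1731 payoff=0.0000 vs cont=0.0000 → 0.0000 [wait]  node(7,7) S=420.5212 payoff=0.0000 vs cont=0.0000 → 0.0000 [wait]  ⇒ S*(7)=76.6409
t_6: node(6,0) S=45.9899 payoff=66.9501 vs cont=65.4151 → 66.9501 [stop]  node(6,1) S=64.6440 payoff=48.2960 vs cont=46.7611 → 48.2960 [stop]  node(6,2) S=90.8643 payoff=22.0757 vs cont=23.3509 → 23.3509 [wait]  node(6,3) S=127.7200 payoff=0.0000 vs cont=5.4169 → 5.4169 [wait]  node(6,4) S=179.5248 payoff=0.0000 vs cont=0.0000 → 0.0000 [wait]  node(6,5) S=252.3421 payoff=0.0000 vs cont=0.0000 → 0.0000 [wait]  node(6,6) S=354.6951 payoff=0.0000 vs cont=0.0000 → 0.0000 [wait]  ⇒ S*(6)=64.6440
t_5: node(5,0) S=54.5250 payoff=58.4150 vs cont=56.8801 → 58.4150 [stop]  node(5,1) S=76.6409 payoff=36.2991 vs cont=35.3903 → 36.2991 [stop]  node(5,2) S=107.7274 payoff=5.2126 vs cont=14.2270 → 14.2270 [wait]  node(5,3) S=151.4229 payoff=0.0000 vs cont=2.6833 → 2.6833 [wait]  node(5,4) S=212.8419 payoff=0.0000 vs cont=0.0000 → 0.0000 [wait]  node(5,5) S=299.1731 payoff=0.0000 vs cont=0.0000 → 0.0000 [wait]  ⇒ S*(5)=76.6409
t_4: node(4,0) S=64.6440 payoff=48.2960 vs cont=46.7611 → 48.2960 [stop]  node(4,1) S=90.8643 payoff=22.0757 vs cont=24.9672 → 24.9672 [wait]  node(4,2) S=127.7200 payoff=0.0000 vs cont=8.3651 → 8.3651 [wait]  node(4,3) S=179.5248 payoff=0.0000 vs cont=1.3292 → 1.3292 [wait]  node(4,4) S=252.3421 payoff=0.0000 vs cont=0.0000 → 0.0000 [wait]  ⇒ S*(4)=64.6440
t_3: node(3,0) S=76.6409 payoff=36.2991 vs cont=36.1840 → 36.2991 [stop]  node(3,1) S=107.7274 payoff=5.2126 vs cont=16.4754 → 16.4754 [wait]  node(3,2) S=151.4229 payoff=0.0000 vs cont=4.7964 → 4.7964 [wait]  node(3,3) S=212.8419 payoff=0.0000 vs cont=0.6584 → 0.6584 [wait]  ⇒ S*(3)=76.6409
t_2: node(2,0) S=90.8643 payoff=22.0757 vs cont=26.0713 → 26.0713 [wait]  node(2,1) S=127.7200 payoff=0.0000 vs cont=10.5165 → 10.5165 [wait]  node(2,2) S=179.5248 payoff=0.0000 vs cont=2.6993 → 2.6993 [wait]  ⇒ S*(2)=-
t_1: node(1,0) S=107.7274 payoff=5.2126 vs cont=18.0788 → 18.0788 [wait]  node(1,1) S=151.4229 payoff=0.0000 vs cont=6.5349 → 6.5349 [wait]  ⇒ S*(1)=-
t_0: node(0,0) S=127.7200 payoff=0.0000 vs cont=12.1645 → 12.1645 [wait]  ⇒ S*(0)=-

price = 12.1645
boundary = - - - 76.6409 64.6440 76.6409 64.6440 76.6409
tree:
12.1645
18.0788 6.5349
26.0713 10.5165 2.6993
36.2991 16.4754 4.7964 0.6584
48.2960 24.9672 8.3651 1.3292 0.0000
58.4150 36.2991 14.2270 2.6833 0.0000 0.0000
66.9501 48.2960 23.3509 5.4169 0.0000 0.0000 0.0000
74.1491 58.4150 36.2991 10.9354 0.0000 0.0000 0.0000 0.0000
80.2212 66.9501 48.2960 22.0757 0.0000 0.0000 0.0000 0.0000 0.0000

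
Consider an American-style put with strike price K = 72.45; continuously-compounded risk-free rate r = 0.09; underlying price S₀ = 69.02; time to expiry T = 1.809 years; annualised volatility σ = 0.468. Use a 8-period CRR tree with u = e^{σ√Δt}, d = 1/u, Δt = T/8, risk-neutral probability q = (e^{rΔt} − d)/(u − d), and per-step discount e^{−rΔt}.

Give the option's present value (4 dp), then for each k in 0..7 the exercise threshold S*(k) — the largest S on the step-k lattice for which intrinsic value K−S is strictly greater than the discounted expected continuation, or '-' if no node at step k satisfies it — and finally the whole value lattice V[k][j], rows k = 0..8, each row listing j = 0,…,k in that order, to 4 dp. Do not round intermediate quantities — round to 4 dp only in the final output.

params: Δt=0.22612 u=1.24925 d=0.80048 q=0.49040 e^(-rΔt)=0.97985
t_8 payoffs: 60.8149 54.2919 44.1118 28.2244 3.4300 0.0000 0.0000 0.0000 0.0000
t_7: node(7,0) S=14.5352 payoff=57.9148 vs cont=56.4553 → 57.9148 [stop]  node(7,1) S=22.6841 payoff=49.7659 vs cont=48.3063 → 49.7659 [stop]  node(7,2) S=35.4016 payoff=37.0484 vs cont=35.5888 → 37.0484 [stop]  node(7,3) S=55.2490 payoff=17.2010 vs cont=15.7415 → 17.2010 [stop]  node(7,4) S=86.2235 payoff=0.0000 vs cont=1.7127 → 1.7127 [wait]  node(7,5) S=134.5633 payoff=0.0000 vs cont=0.0000 → 0.0000 [wait]  node(7,6) S=210.0041 payoff=0.0000 vs cont=0.0000 → 0.0000 [wait]  node(7,7) S=327.7397 payoff=0.0000 vs cont=0.0000 → 0.0000 [wait]  ⇒ S*(7)=55.2490
t_6: node(6,0) S=18.1581 payoff=54.2919 vs cont=52.8323 → 54.2919 [stop]  node(6,1) S=28.3382 payoff=44.1118 vs cont=42.6522 → 44.1118 [stop]  node(6,2) S=44.2256 payoff=28.2244 vs cont=26.7648 → 28.2244 [stop]  node(6,3) S=69.0200 payoff=3.4300 vs cont=9.4120 → 9.4120 [wait]  node(6,4) S=107.7150 payoff=0.0000 vs cont=0.8552 → 0.8552 [wait]  node(6,5) S=168.1037 payoff=0.0000 vs cont=0.0000 → 0.0000 [wait]  node(6,6) S=262.3484 payoff=0.0000 vs cont=0.0000 → 0.0000 [wait]  ⇒ S*(6)=44.2256
t_5: node(5,0) S=22.6841 payoff=49.7659 vs cont=48.3063 → 49.7659 [stop]  node(5,1) S=35.4016 payoff=37.0484 vs cont=35.5888 → 37.0484 [stop]  node(5,2) S=55.2490 payoff=17.2010 vs cont=18.6159 → 18.6159 [wait]  node(5,3) S=86.2235 payoff=0.0000 vs cont=5.1106 → 5.1106 [wait]  node(5,4) S=134.5633 payoff=0.0000 vs cont=0.4270 → 0.4270 [wait]  node(5,5) S=210.0041 payoff=0.0000 vs cont=0.0000 → 0.0000 [wait]  ⇒ S*(5)=35.4016
t_4: node(4,0) S=28.3382 payoff=44.1118 vs cont=42.6522 → 44.1118 [stop]  node(4,1) S=44.2256 payoff=28.2244 vs cont=27.4448 → 28.2244 [stop]  node(4,2) S=69.0200 payoff=3.4300 vs cont=11.7513 → 11.7513 [wait]  node(4,3) S=107.7150 payoff=0.0000 vs cont=2.7571 → 2.7571 [wait]  node(4,4) S=168.1037 payoff=0.0000 vs cont=0.2132 → 0.2132 [wait]  ⇒ S*(4)=44.2256
t_3: node(3,0) S=35.4016 payoff=37.0484 vs cont=35.5888 → 37.0484 [stop]  node(3,1) S=55.2490 payoff=17.2010 vs cont=19.7400 → 19.7400 [wait]  node(3,2) S=86.2235 payoff=0.0000 vs cont=7.1926 → 7.1926 [wait]  node(3,3) S=134.5633 payoff=0.0000 vs cont=1.4791 → 1.4791 [wait]  ⇒ S*(3)=35.4016
t_2: node(2,0) S=44.2256 payoff=28.2244 vs cont=27.9849 → 28.2244 [stop]  node(2,1) S=69.0200 payoff=3.4300 vs cont=13.3130 → 13.3130 [wait]  node(2,2) S=107.7150 payoff=0.0000 vs cont=4.3022 → 4.3022 [wait]  ⇒ S*(2)=44.2256
t_1: node(1,0) S=55.2490 payoff=17.2010 vs cont=20.4905 → 20.4905 [wait]  node(1,1) S=86.2235 payoff=0.0000 vs cont=8.7149 → 8.7149 [wait]  ⇒ S*(1)=-
t_0: node(0,0) S=69.0200 payoff=3.4300 vs cont=14.4192 → 14.4192 [wait]  ⇒ S*(0)=-

price = 14.4192
boundary = - - 44.2256 35.4016 44.2256 35.4016 44.2256 55.2490
tree:
14.4192
20.4905 8.7149
28.2244 13.3130 4.3022
37.0484 19.7400 7.1926 1.4791
44.1118 28.2244 11.7513 2.7571 0.2132
49.7659 37.0484 18.6159 5.1106 0.4270 0.0000
54.2919 44.1118 28.2244 9.4120 0.8552 0.0000 0.0000
57.9148 49.7659 37.0484 17.2010 1.7127 0.0000 0.0000 0.0000
60.8149 54.2919 44.1118 28.2244 3.4300 0.0000 0.0000 0.0000 0.0000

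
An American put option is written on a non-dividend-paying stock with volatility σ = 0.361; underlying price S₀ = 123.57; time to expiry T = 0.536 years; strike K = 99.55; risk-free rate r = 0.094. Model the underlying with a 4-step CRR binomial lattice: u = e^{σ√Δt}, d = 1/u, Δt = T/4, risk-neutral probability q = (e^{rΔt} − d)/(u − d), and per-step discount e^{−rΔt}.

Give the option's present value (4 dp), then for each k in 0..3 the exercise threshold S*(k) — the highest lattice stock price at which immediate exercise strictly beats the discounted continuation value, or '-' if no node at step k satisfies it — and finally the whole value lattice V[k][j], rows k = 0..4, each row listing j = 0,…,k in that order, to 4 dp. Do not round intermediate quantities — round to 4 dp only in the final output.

Δt=0.13400  u=1.14128  d=0.87621  q=0.51483  discount=0.98748
step 4 (expiry): payoffs max(K−S,0) = 26.7135 4.6795 0.0000 0.0000 0.0000
step 3: (k=3,j=0): S=83.1266, (K−S)⁺=16.4234, hold=15.1773 ⇒ V=16.4234 exercise | (k=3,j=1): S=108.2735, (K−S)⁺=0.0000, hold=2.2419 ⇒ V=2.2419 continue | (k=3,j=2): S=141.0276, (K−S)⁺=0.0000, hold=0.0000 ⇒ V=0.0000 continue | (k=3,j=3): S=183.6902, (K−S)⁺=0.0000, hold=0.0000 ⇒ V=0.0000 continue  boundary S*=83.1266
step 2: (k=2,j=0): S=94.8705, (K−S)⁺=4.6795, hold=9.0082 ⇒ V=9.0082 continue | (k=2,j=1): S=123.5700, (K−S)⁺=0.0000, hold=1.0741 ⇒ V=1.0741 continue | (k=2,j=2): S=160.9515, (K−S)⁺=0.0000, hold=0.0000 ⇒ V=0.0000 continue  boundary S*=-
step 1: (k=1,j=0): S=108.2735, (K−S)⁺=0.0000, hold=4.8618 ⇒ V=4.8618 continue | (k=1,j=1): S=141.0276, (K−S)⁺=0.0000, hold=0.5146 ⇒ V=0.5146 continue  boundary S*=-
step 0: (k=0,j=0): S=123.5700, (K−S)⁺=0.0000, hold=2.5909 ⇒ V=2.5909 continue  boundary S*=-

price = 2.5909
boundary = - - - 83.1266
tree:
2.5909
4.8618 0.5146
9.0082 1.0741 0.0000
16.4234 2.2419 0.0000 0.0000
26.7135 4.6795 0.0000 0.0000 0.0000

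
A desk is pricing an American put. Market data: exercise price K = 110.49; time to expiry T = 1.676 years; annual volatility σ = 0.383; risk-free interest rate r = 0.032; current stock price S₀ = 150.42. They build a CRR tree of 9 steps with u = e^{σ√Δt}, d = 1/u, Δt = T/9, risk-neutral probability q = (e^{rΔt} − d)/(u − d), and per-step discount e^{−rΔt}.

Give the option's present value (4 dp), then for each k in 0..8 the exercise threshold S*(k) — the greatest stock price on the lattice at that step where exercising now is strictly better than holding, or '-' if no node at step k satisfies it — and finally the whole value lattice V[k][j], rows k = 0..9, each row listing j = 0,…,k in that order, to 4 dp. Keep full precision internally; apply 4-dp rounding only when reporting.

Δt=0.18622, u=1.17972, d=0.84766, q=0.47677, disc=e^(-rΔt)=0.99406
k=9 terminal: V=max(K-S,0) → 76.5046 63.1911 44.6622 18.8747 0.0000 0.0000 0.0000 0.0000 0.0000 0.0000
k=8: j=0 S=40.0933 intr=70.3967 cont=69.7402 V=70.3967[EX]; j=1 S=55.7995 intr=54.6905 cont=54.0341 V=54.6905[EX]; j=2 S=77.6584 intr=32.8316 cont=32.1751 V=32.8316[EX]; j=3 S=108.0804 intr=2.4096 cont=9.8171 V=9.8171[hold]; j=4 S=150.4200 intr=0.0000 cont=0.0000 V=0.0000[hold]; j=5 S=209.3457 intr=0.0000 cont=0.0000 V=0.0000[hold]; j=6 S=291.3550 intr=0.0000 cont=0.0000 V=0.0000[hold]; j=7 S=405.4908 intr=0.0000 cont=0.0000 V=0.0000[hold]; j=8 S=564.3382 intr=0.0000 cont=0.0000 V=0.0000[hold]  S*(8)=77.6584
k=7: j=0 S=47.2989 intr=63.1911 cont=62.5346 V=63.1911[EX]; j=1 S=65.8278 intr=44.6622 cont=44.0057 V=44.6622[EX]; j=2 S=91.6153 intr=18.8747 cont=21.7290 V=21.7290[hold]; j=3 S=127.5047 intr=0.0000 cont=5.1060 V=5.1060[hold]; j=4 S=177.4536 intr=0.0000 cont=0.0000 V=0.0000[hold]; j=5 S=246.9695 intr=0.0000 cont=0.0000 V=0.0000[hold]; j=6 S=343.7176 intr=0.0000 cont=0.0000 V=0.0000[hold]; j=7 S=478.3659 intr=0.0000 cont=0.0000 V=0.0000[hold]  S*(7)=65.8278
k=6: j=0 S=55.7995 intr=54.6905 cont=54.0341 V=54.6905[EX]; j=1 S=77.6584 intr=32.8316 cont=33.5279 V=33.5279[hold]; j=2 S=108.0804 intr=2.4096 cont=13.7216 V=13.7216[hold]; j=3 S=150.4200 intr=0.0000 cont=2.6557 V=2.6557[hold]; j=4 S=209.3457 intr=0.0000 cont=0.0000 V=0.0000[hold]; j=5 S=291.3550 intr=0.0000 cont=0.0000 V=0.0000[hold]; j=6 S=405.4908 intr=0.0000 cont=0.0000 V=0.0000[hold]  S*(6)=55.7995
k=5: j=0 S=65.8278 intr=44.6622 cont=44.3357 V=44.6622[EX]; j=1 S=91.6153 intr=18.8747 cont=23.9417 V=23.9417[hold]; j=2 S=127.5047 intr=0.0000 cont=8.3955 V=8.3955[hold]; j=3 S=177.4536 intr=0.0000 cont=1.3813 V=1.3813[hold]; j=4 S=246.9695 intr=0.0000 cont=0.0000 V=0.0000[hold]; j=5 S=343.7176 intr=0.0000 cont=0.0000 V=0.0000[hold]  S*(5)=65.8278
k=4: j=0 S=77.6584 intr=32.8316 cont=34.5765 V=34.5765[hold]; j=1 S=108.0804 intr=2.4096 cont=16.4314 V=16.4314[hold]; j=2 S=150.4200 intr=0.0000 cont=5.0213 V=5.0213[hold]; j=3 S=209.3457 intr=0.0000 cont=0.7184 V=0.7184[hold]; j=4 S=291.3550 intr=0.0000 cont=0.0000 V=0.0000[hold]  S*(4)=-
k=3: j=0 S=91.6153 intr=18.8747 cont=25.7714 V=25.7714[hold]; j=1 S=127.5047 intr=0.0000 cont=10.9261 V=10.9261[hold]; j=2 S=177.4536 intr=0.0000 cont=2.9522 V=2.9522[hold]; j=3 S=246.9695 intr=0.0000 cont=0.3737 V=0.3737[hold]  S*(3)=-
k=2: j=0 S=108.0804 intr=2.4096 cont=18.5825 V=18.5825[hold]; j=1 S=150.4200 intr=0.0000 cont=7.0820 V=7.0820[hold]; j=2 S=209.3457 intr=0.0000 cont=1.7126 V=1.7126[hold]  S*(2)=-
k=1: j=0 S=127.5047 intr=0.0000 cont=13.0215 V=13.0215[hold]; j=1 S=177.4536 intr=0.0000 cont=4.4951 V=4.4951[hold]  S*(1)=-
k=0: j=0 S=150.4200 intr=0.0000 cont=8.9032 V=8.9032[hold]  S*(0)=-

price = 8.9032
boundary = - - - - - 65.8278 55.7995 65.8278 77.6584
tree:
8.9032
13.0215 4.4951
18.5825 7.0820 1.7126
25.7714 10.9261 2.9522 0.3737
34.5765 16.4314 5.0213 0.7184 0.0000
44.6622 23.9417 8.3955 1.3813 0.0000 0.0000
54.6905 33.5279 13.7216 2.6557 0.0000 0.0000 0.0000
63.1911 44.6622 21.7290 5.1060 0.0000 0.0000 0.0000 0.0000
70.3967 54.6905 32.8316 9.8171 0.0000 0.0000 0.0000 0.0000 0.0000
76.5046 63.1911 44.6622 18.8747 0.0000 0.0000 0.0000 0.0000 0.0000 0.0000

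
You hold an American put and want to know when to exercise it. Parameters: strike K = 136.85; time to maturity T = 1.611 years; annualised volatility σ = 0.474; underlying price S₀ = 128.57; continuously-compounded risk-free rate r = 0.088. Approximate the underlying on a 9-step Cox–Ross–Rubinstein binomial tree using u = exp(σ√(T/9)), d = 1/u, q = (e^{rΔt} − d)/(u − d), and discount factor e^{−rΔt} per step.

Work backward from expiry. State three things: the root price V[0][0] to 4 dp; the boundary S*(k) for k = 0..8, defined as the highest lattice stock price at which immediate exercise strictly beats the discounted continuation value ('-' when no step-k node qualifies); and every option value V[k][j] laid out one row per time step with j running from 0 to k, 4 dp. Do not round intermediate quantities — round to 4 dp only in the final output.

Δt=0.17900  u=1.22206  d=0.81829  q=0.48935  discount=0.98437
step 9 (expiry): payoffs max(K−S,0) = 115.7009 105.2650 89.6797 66.4039 31.6428 0.0000 0.0000 0.0000 0.0000 0.0000
step 8: (k=8,j=0): S=25.8456, (K−S)⁺=111.0044, hold=108.8657 ⇒ V=111.0044 exercise | (k=8,j=1): S=38.5989, (K−S)⁺=98.2511, hold=96.1124 ⇒ V=98.2511 exercise | (k=8,j=2): S=57.6452, (K−S)⁺=79.2048, hold=77.0661 ⇒ V=79.2048 exercise | (k=8,j=3): S=86.0897, (K−S)⁺=50.7603, hold=48.6215 ⇒ V=50.7603 exercise | (k=8,j=4): S=128.5700, (K−S)⁺=8.2800, hold=15.9058 ⇒ V=15.9058 continue | (k=8,j=5): S=192.0118, (K−S)⁺=0.0000, hold=0.0000 ⇒ V=0.0000 continue | (k=8,j=6): S=286.7586, (K−S)⁺=0.0000, hold=0.0000 ⇒ V=0.0000 continue | (k=8,j=7): S=428.2573, (K−S)⁺=0.0000, hold=0.0000 ⇒ V=0.0000 continue | (k=8,j=8): S=639.5774, (K−S)⁺=0.0000, hold=0.0000 ⇒ V=0.0000 continue  boundary S*=86.0897
step 7: (k=7,j=0): S=31.5850, (K−S)⁺=105.2650, hold=103.1263 ⇒ V=105.2650 exercise | (k=7,j=1): S=47.1703, (K−S)⁺=89.6797, hold=87.5409 ⇒ V=89.6797 exercise | (k=7,j=2): S=70.4461, (K−S)⁺=66.4039, hold=64.2651 ⇒ V=66.4039 exercise | (k=7,j=3): S=105.2072, (K−S)⁺=31.6428, hold=33.1774 ⇒ V=33.1774 continue | (k=7,j=4): S=157.1209, (K−S)⁺=0.0000, hold=7.9953 ⇒ V=7.9953 continue | (k=7,j=5): S=234.6509, (K−S)⁺=0.0000, hold=0.0000 ⇒ V=0.0000 continue | (k=7,j=6): S=350.4375, (K−S)⁺=0.0000, hold=0.0000 ⇒ V=0.0000 continue | (k=7,j=7): S=523.3581, (K−S)⁺=0.0000, hold=0.0000 ⇒ V=0.0000 continue  boundary S*=70.4461
step 6: (k=6,j=0): S=38.5989, (K−S)⁺=98.2511, hold=96.1124 ⇒ V=98.2511 exercise | (k=6,j=1): S=57.6452, (K−S)⁺=79.2048, hold=77.0661 ⇒ V=79.2048 exercise | (k=6,j=2): S=86.0897, (K−S)⁺=50.7603, hold=49.3607 ⇒ V=50.7603 exercise | (k=6,j=3): S=128.5700, (K−S)⁺=8.2800, hold=20.5286 ⇒ V=20.5286 continue | (k=6,j=4): S=192.0118, (K−S)⁺=0.0000, hold=4.0190 ⇒ V=4.0190 continue | (k=6,j=5): S=286.7586, (K−S)⁺=0.0000, hold=0.0000 ⇒ V=0.0000 continue | (k=6,j=6): S=428.2573, (K−S)⁺=0.0000, hold=0.0000 ⇒ V=0.0000 continue  boundary S*=86.0897
step 5: (k=5,j=0): S=47.1703, (K−S)⁺=89.6797, hold=87.5409 ⇒ V=89.6797 exercise | (k=5,j=1): S=70.4461, (K−S)⁺=66.4039, hold=64.2651 ⇒ V=66.4039 exercise | (k=5,j=2): S=105.2072, (K−S)⁺=31.6428, hold=35.4042 ⇒ V=35.4042 continue | (k=5,j=3): S=157.1209, (K−S)⁺=0.0000, hold=12.2550 ⇒ V=12.2550 continue | (k=5,j=4): S=234.6509, (K−S)⁺=0.0000, hold=2.0202 ⇒ V=2.0202 continue | (k=5,j=5): S=350.4375, (K−S)⁺=0.0000, hold=0.0000 ⇒ V=0.0000 continue  boundary S*=70.4461
step 4: (k=4,j=0): S=57.6452, (K−S)⁺=79.2048, hold=77.0661 ⇒ V=79.2048 exercise | (k=4,j=1): S=86.0897, (K−S)⁺=50.7603, hold=50.4334 ⇒ V=50.7603 exercise | (k=4,j=2): S=128.5700, (K−S)⁺=8.2800, hold=23.6998 ⇒ V=23.6998 continue | (k=4,j=3): S=192.0118, (K−S)⁺=0.0000, hold=7.1333 ⇒ V=7.1333 continue | (k=4,j=4): S=286.7586, (K−S)⁺=0.0000, hold=1.0155 ⇒ V=1.0155 continue  boundary S*=86.0897
step 3: (k=3,j=0): S=70.4461, (K−S)⁺=66.4039, hold=64.2651 ⇒ V=66.4039 exercise | (k=3,j=1): S=105.2072, (K−S)⁺=31.6428, hold=36.9318 ⇒ V=36.9318 continue | (k=3,j=2): S=157.1209, (K−S)⁺=0.0000, hold=15.3493 ⇒ V=15.3493 continue | (k=3,j=3): S=234.6509, (K−S)⁺=0.0000, hold=4.0749 ⇒ V=4.0749 continue  boundary S*=70.4461
step 2: (k=2,j=0): S=86.0897, (K−S)⁺=50.7603, hold=51.1693 ⇒ V=51.1693 continue | (k=2,j=1): S=128.5700, (K−S)⁺=8.2800, hold=25.9582 ⇒ V=25.9582 continue | (k=2,j=2): S=192.0118, (K−S)⁺=0.0000, hold=9.6784 ⇒ V=9.6784 continue  boundary S*=-
step 1: (k=1,j=0): S=105.2072, (K−S)⁺=31.6428, hold=38.2253 ⇒ V=38.2253 continue | (k=1,j=1): S=157.1209, (K−S)⁺=0.0000, hold=17.7105 ⇒ V=17.7105 continue  boundary S*=-
step 0: (k=0,j=0): S=128.5700, (K−S)⁺=8.2800, hold=27.7458 ⇒ V=27.7458 continue  boundary S*=-

price = 27.7458
boundary = - - - 70.4461 86.0897 70.4461 86.0897 70.4461 86.0897
tree:
27.7458
38.2253 17.7105
51.1693 25.9582 9.6784
66.4039 36.9318 15.3493 4.0749
79.2048 50.7603 23.6998 7.1333 1.0155
89.6797 66.4039 35.4042 12.2550 2.0202 0.0000
98.2511 79.2048 50.7603 20.5286 4.0190 0.0000 0.0000
105.2650 89.6797 66.4039 33.1774 7.9953 0.0000 0.0000 0.0000
111.0044 98.2511 79.2048 50.7603 15.9058 0.0000 0.0000 0.0000 0.0000
115.7009 105.2650 89.6797 66.4039 31.6428 0.0000 0.0000 0.0000 0.0000 0.0000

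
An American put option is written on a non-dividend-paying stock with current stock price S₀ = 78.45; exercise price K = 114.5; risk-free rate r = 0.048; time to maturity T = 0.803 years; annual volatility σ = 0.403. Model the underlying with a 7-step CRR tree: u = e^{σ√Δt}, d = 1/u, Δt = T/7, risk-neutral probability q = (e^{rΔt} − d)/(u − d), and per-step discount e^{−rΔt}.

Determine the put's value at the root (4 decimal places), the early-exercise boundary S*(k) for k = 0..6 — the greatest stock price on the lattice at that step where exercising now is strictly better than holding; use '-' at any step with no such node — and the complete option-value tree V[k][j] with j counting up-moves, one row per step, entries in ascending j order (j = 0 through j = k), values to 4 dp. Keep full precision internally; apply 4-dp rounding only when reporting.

price = 36.6502
boundary = - 68.4407 59.7084 68.4407 78.4500 89.9232 78.4500
tree:
36.6502
46.0593 27.1189
54.7916 36.1079 17.9237
62.4097 46.0593 25.9971 9.5919
69.0558 54.7916 36.0500 15.6643 3.2810
74.8540 62.4097 46.0593 24.5768 6.4197 0.0000
79.9123 69.0558 54.7916 36.0500 12.5609 0.0000 0.0000
84.3253 74.8540 62.4097 46.0593 24.5768 0.0000 0.0000 0.0000

Δt=0.11471  u=1.14625  d=0.87241  q=0.48609  discount=0.99451
step 7 (expiry): payoffs max(K−S,0) = 84.3253 74.8540 62.4097 46.0593 24.5768 0.0000 0.0000 0.0000
step 6: (k=6,j=0): S=34.5877, (K−S)⁺=79.9123, hold=79.2836 ⇒ V=79.9123 exercise | (k=6,j=1): S=45.4442, (K−S)⁺=69.0558, hold=68.4271 ⇒ V=69.0558 exercise | (k=6,j=2): S=59.7084, (K−S)⁺=54.7916, hold=54.1628 ⇒ V=54.7916 exercise | (k=6,j=3): S=78.4500, (K−S)⁺=36.0500, hold=35.4213 ⇒ V=36.0500 exercise | (k=6,j=4): S=103.0743, (K−S)⁺=11.4257, hold=12.5609 ⇒ V=12.5609 continue | (k=6,j=5): S=135.4277, (K−S)⁺=0.0000, hold=0.0000 ⇒ V=0.0000 continue | (k=6,j=6): S=177.9364, (K−S)⁺=0.0000, hold=0.0000 ⇒ V=0.0000 continue  boundary S*=78.4500
step 5: (k=5,j=0): S=39.6460, (K−S)⁺=74.8540, hold=74.2252 ⇒ V=74.8540 exercise | (k=5,j=1): S=52.0903, (K−S)⁺=62.4097, hold=61.7809 ⇒ V=62.4097 exercise | (k=5,j=2): S=68.4407, (K−S)⁺=46.0593, hold=45.4306 ⇒ V=46.0593 exercise | (k=5,j=3): S=89.9232, (K−S)⁺=24.5768, hold=24.4968 ⇒ V=24.5768 exercise | (k=5,j=4): S=118.1487, (K−S)⁺=0.0000, hold=6.4197 ⇒ V=6.4197 continue | (k=5,j=5): S=155.2337, (K−S)⁺=0.0000, hold=0.0000 ⇒ V=0.0000 continue  boundary S*=89.9232
step 4: (k=4,j=0): S=45.4442, (K−S)⁺=69.0558, hold=68.4271 ⇒ V=69.0558 exercise | (k=4,j=1): S=59.7084, (K−S)⁺=54.7916, hold=54.1628 ⇒ V=54.7916 exercise | (k=4,j=2): S=78.4500, (K−S)⁺=36.0500, hold=35.4213 ⇒ V=36.0500 exercise | (k=4,j=3): S=103.0743, (K−S)⁺=11.4257, hold=15.6643 ⇒ V=15.6643 continue | (k=4,j=4): S=135.4277, (K−S)⁺=0.0000, hold=3.2810 ⇒ V=3.2810 continue  boundary S*=78.4500
step 3: (k=3,j=0): S=52.0903, (K−S)⁺=62.4097, hold=61.7809 ⇒ V=62.4097 exercise | (k=3,j=1): S=68.4407, (K−S)⁺=46.0593, hold=45.4306 ⇒ V=46.0593 exercise | (k=3,j=2): S=89.9232, (K−S)⁺=24.5768, hold=25.9971 ⇒ V=25.9971 continue | (k=3,j=3): S=118.1487, (K−S)⁺=0.0000, hold=9.5919 ⇒ V=9.5919 continue  boundary S*=68.4407
step 2: (k=2,j=0): S=59.7084, (K−S)⁺=54.7916, hold=54.1628 ⇒ V=54.7916 exercise | (k=2,j=1): S=78.4500, (K−S)⁺=36.0500, hold=36.1079 ⇒ V=36.1079 continue | (k=2,j=2): S=103.0743, (K−S)⁺=11.4257, hold=17.9237 ⇒ V=17.9237 continue  boundary S*=59.7084
step 1: (k=1,j=0): S=68.4407, (K−S)⁺=46.0593, hold=45.4585 ⇒ V=46.0593 exercise | (k=1,j=1): S=89.9232, (K−S)⁺=24.5768, hold=27.1189 ⇒ V=27.1189 continue  boundary S*=68.4407
step 0: (k=0,j=0): S=78.4500, (K−S)⁺=36.0500, hold=36.6502 ⇒ V=36.6502 continue  boundary S*=-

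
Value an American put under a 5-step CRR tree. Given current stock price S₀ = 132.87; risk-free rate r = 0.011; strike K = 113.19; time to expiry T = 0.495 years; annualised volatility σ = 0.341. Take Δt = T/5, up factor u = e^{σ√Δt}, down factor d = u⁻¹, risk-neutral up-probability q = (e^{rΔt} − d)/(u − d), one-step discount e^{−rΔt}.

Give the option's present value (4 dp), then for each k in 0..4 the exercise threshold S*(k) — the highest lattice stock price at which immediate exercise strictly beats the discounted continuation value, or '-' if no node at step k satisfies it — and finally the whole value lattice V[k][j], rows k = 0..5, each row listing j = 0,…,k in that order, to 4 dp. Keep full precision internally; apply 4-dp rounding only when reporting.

price = 4.3494
boundary = - - - - 86.5047
tree:
4.3494
7.2036 1.2458
11.6307 2.3905 0.0000
18.1122 4.5869 0.0000 0.0000
26.6853 8.8012 0.0000 0.0000 0.0000
35.4861 16.8877 0.0000 0.0000 0.0000 0.0000

Δt=0.09900  u=1.11326  d=0.89826  q=0.47827  discount=0.99891
step 5 (expiry): payoffs max(K−S,0) = 35.4861 16.8877 0.0000 0.0000 0.0000 0.0000
step 4: (k=4,j=0): S=86.5047, (K−S)⁺=26.6853, hold=26.5621 ⇒ V=26.6853 exercise | (k=4,j=1): S=107.2095, (K−S)⁺=5.9805, hold=8.8012 ⇒ V=8.8012 continue | (k=4,j=2): S=132.8700, (K−S)⁺=0.0000, hold=0.0000 ⇒ V=0.0000 continue | (k=4,j=3): S=164.6723, (K−S)⁺=0.0000, hold=0.0000 ⇒ V=0.0000 continue | (k=4,j=4): S=204.0865, (K−S)⁺=0.0000, hold=0.0000 ⇒ V=0.0000 continue  boundary S*=86.5047
step 3: (k=3,j=0): S=96.3023, (K−S)⁺=16.8877, hold=18.1122 ⇒ V=18.1122 continue | (k=3,j=1): S=119.3521, (K−S)⁺=0.0000, hold=4.5869 ⇒ V=4.5869 continue | (k=3,j=2): S=147.9189, (K−S)⁺=0.0000, hold=0.0000 ⇒ V=0.0000 continue | (k=3,j=3): S=183.3232, (K−S)⁺=0.0000, hold=0.0000 ⇒ V=0.0000 continue  boundary S*=-
step 2: (k=2,j=0): S=107.2095, (K−S)⁺=5.9805, hold=11.6307 ⇒ V=11.6307 continue | (k=2,j=1): S=132.8700, (K−S)⁺=0.0000, hold=2.3905 ⇒ V=2.3905 continue | (k=2,j=2): S=164.6723, (K−S)⁺=0.0000, hold=0.0000 ⇒ V=0.0000 continue  boundary S*=-
step 1: (k=1,j=0): S=119.3521, (K−S)⁺=0.0000, hold=7.2036 ⇒ V=7.2036 continue | (k=1,j=1): S=147.9189, (K−S)⁺=0.0000, hold=1.2458 ⇒ V=1.2458 continue  boundary S*=-
step 0: (k=0,j=0): S=132.8700, (K−S)⁺=0.0000, hold=4.3494 ⇒ V=4.3494 continue  boundary S*=-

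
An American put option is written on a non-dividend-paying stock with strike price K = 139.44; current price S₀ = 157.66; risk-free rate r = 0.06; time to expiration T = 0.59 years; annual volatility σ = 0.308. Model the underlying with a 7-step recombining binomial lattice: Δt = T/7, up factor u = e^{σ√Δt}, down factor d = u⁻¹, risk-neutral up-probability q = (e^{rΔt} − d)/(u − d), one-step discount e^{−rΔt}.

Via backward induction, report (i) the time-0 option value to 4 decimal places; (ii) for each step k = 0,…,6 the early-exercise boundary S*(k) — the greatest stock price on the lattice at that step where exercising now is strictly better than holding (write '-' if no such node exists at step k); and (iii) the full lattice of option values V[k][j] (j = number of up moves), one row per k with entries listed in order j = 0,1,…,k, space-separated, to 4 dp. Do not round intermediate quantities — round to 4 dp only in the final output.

price = 5.3119
boundary = - - - - 110.2518 100.8211 110.2518
tree:
5.3119
8.5528 2.2007
13.3827 3.9226 0.5416
20.2088 6.8518 1.1018 0.0000
29.1882 11.6437 2.2416 0.0000 0.0000
38.6189 19.0178 4.5605 0.0000 0.0000 0.0000
47.2428 29.1882 9.2780 0.0000 0.0000 0.0000 0.0000
55.1291 38.6189 18.8755 0.0000 0.0000 0.0000 0.0000 0.0000

Δt=0.08429  u=1.09354  d=0.91446  q=0.50597  discount=0.99496
step 7 (expiry): payoffs max(K−S,0) = 55.1291 38.6189 18.8755 0.0000 0.0000 0.0000 0.0000 0.0000
step 6: (k=6,j=0): S=92.1972, (K−S)⁺=47.2428, hold=46.5394 ⇒ V=47.2428 exercise | (k=6,j=1): S=110.2518, (K−S)⁺=29.1882, hold=28.4848 ⇒ V=29.1882 exercise | (k=6,j=2): S=131.8419, (K−S)⁺=7.5981, hold=9.2780 ⇒ V=9.2780 continue | (k=6,j=3): S=157.6600, (K−S)⁺=0.0000, hold=0.0000 ⇒ V=0.0000 continue | (k=6,j=4): S=188.5339, (K−S)⁺=0.0000, hold=0.0000 ⇒ V=0.0000 continue | (k=6,j=5): S=225.4538, (K−S)⁺=0.0000, hold=0.0000 ⇒ V=0.0000 continue | (k=6,j=6): S=269.6035, (K−S)⁺=0.0000, hold=0.0000 ⇒ V=0.0000 continue  boundary S*=110.2518
step 5: (k=5,j=0): S=100.8211, (K−S)⁺=38.6189, hold=37.9155 ⇒ V=38.6189 exercise | (k=5,j=1): S=120.5645, (K−S)⁺=18.8755, hold=19.0178 ⇒ V=19.0178 continue | (k=5,j=2): S=144.1742, (K−S)⁺=0.0000, hold=4.5605 ⇒ V=4.5605 continue | (k=5,j=3): S=172.4072, (K−S)⁺=0.0000, hold=0.0000 ⇒ V=0.0000 continue | (k=5,j=4): S=206.1691, (K−S)⁺=0.0000, hold=0.0000 ⇒ V=0.0000 continue | (k=5,j=5): S=246.5423, (K−S)⁺=0.0000, hold=0.0000 ⇒ V=0.0000 continue  boundary S*=100.8211
step 4: (k=4,j=0): S=110.2518, (K−S)⁺=29.1882, hold=28.5565 ⇒ V=29.1882 exercise | (k=4,j=1): S=131.8419, (K−S)⁺=7.5981, hold=11.6437 ⇒ V=11.6437 continue | (k=4,j=2): S=157.6600, (K−S)⁺=0.0000, hold=2.2416 ⇒ V=2.2416 continue | (k=4,j=3): S=188.5339, (K−S)⁺=0.0000, hold=0.0000 ⇒ V=0.0000 continue | (k=4,j=4): S=225.4538, (K−S)⁺=0.0000, hold=0.0000 ⇒ V=0.0000 continue  boundary S*=110.2518
step 3: (k=3,j=0): S=120.5645, (K−S)⁺=18.8755, hold=20.2088 ⇒ V=20.2088 continue | (k=3,j=1): S=144.1742, (K−S)⁺=0.0000, hold=6.8518 ⇒ V=6.8518 continue | (k=3,j=2): S=172.4072, (K−S)⁺=0.0000, hold=1.1018 ⇒ V=1.1018 continue | (k=3,j=3): S=206.1691, (K−S)⁺=0.0000, hold=0.0000 ⇒ V=0.0000 continue  boundary S*=-
step 2: (k=2,j=0): S=131.8419, (K−S)⁺=7.5981, hold=13.3827 ⇒ V=13.3827 continue | (k=2,j=1): S=157.6600, (K−S)⁺=0.0000, hold=3.9226 ⇒ V=3.9226 continue | (k=2,j=2): S=188.5339, (K−S)⁺=0.0000, hold=0.5416 ⇒ V=0.5416 continue  boundary S*=-
step 1: (k=1,j=0): S=144.1742, (K−S)⁺=0.0000, hold=8.5528 ⇒ V=8.5528 continue | (k=1,j=1): S=172.4072, (K−S)⁺=0.0000, hold=2.2007 ⇒ V=2.2007 continue  boundary S*=-
step 0: (k=0,j=0): S=157.6600, (K−S)⁺=0.0000, hold=5.3119 ⇒ V=5.3119 continue  boundary S*=-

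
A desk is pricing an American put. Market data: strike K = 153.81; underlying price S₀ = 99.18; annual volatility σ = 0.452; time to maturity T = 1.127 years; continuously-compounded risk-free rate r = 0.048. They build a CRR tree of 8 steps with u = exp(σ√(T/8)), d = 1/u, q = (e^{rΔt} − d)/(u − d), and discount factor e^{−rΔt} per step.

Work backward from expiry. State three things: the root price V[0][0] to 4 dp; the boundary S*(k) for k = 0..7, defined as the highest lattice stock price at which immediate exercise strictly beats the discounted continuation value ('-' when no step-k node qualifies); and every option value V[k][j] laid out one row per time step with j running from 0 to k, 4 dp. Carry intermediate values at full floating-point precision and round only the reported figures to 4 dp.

price = 56.8082
boundary = - 83.7039 70.6427 83.7039 70.6427 83.7039 99.1800 117.5175
tree:
56.8082
70.1061 43.0694
83.1673 55.8749 29.6741
94.1904 70.1061 41.1019 17.5954
103.4935 83.1673 54.8687 26.6270 7.9662
111.3449 94.1904 70.1061 38.9808 13.4921 2.0348
117.9711 103.4935 83.1673 54.6300 22.4168 3.9215 0.0000
123.5634 111.3449 94.1904 70.1061 36.2925 7.5574 0.0000 0.0000
128.2831 117.9711 103.4935 83.1673 54.6300 14.5646 0.0000 0.0000 0.0000

params: Δt=0.14088 u=1.18489 d=0.84396 q=0.47759 e^(-rΔt)=0.99326
t_8 payoffs: 128.2831 117.9711 103.4935 83.1673 54.6300 14.5646 0.0000 0.0000 0.0000
t_7: node(7,0) S=30.2466 payoff=123.5634 vs cont=122.5269 → 123.5634 [stop]  node(7,1) S=42.4651 payoff=111.3449 vs cont=110.3083 → 111.3449 [stop]  node(7,2) S=59.6196 payoff=94.1904 vs cont=93.1538 → 94.1904 [stop]  node(7,3) S=83.7039 payoff=70.1061 vs cont=69.0695 → 70.1061 [stop]  node(7,4) S=117.5175 payoff=36.2925 vs cont=35.2560 → 36.2925 [stop]  node(7,5) S=164.9905 payoff=0.0000 vs cont=7.5574 → 7.5574 [wait]  node(7,6) S=231.6411 payoff=0.0000 vs cont=0.0000 → 0.0000 [wait]  node(7,7) S=325.2163 payoff=0.0000 vs cont=0.0000 → 0.0000 [wait]  ⇒ S*(7)=117.5175
t_6: node(6,0) S=35.8389 payoff=117.9711 vs cont=116.9346 → 117.9711 [stop]  node(6,1) S=50.3165 payoff=103.4935 vs cont=102.4569 → 103.4935 [stop]  node(6,2) S=70.6427 payoff=83.1673 vs cont=82.1307 → 83.1673 [stop]  node(6,3) S=99.1800 payoff=54.6300 vs cont=53.5934 → 54.6300 [stop]  node(6,4) S=139.2454 payoff=14.5646 vs cont=22.4168 → 22.4168 [wait]  node(6,5) S=195.4958 payoff=0.0000 vs cont=3.9215 → 3.9215 [wait]  node(6,6) S=274.4695 payoff=0.0000 vs cont=0.0000 → 0.0000 [wait]  ⇒ S*(6)=99.1800
t_5: node(5,0) S=42.4651 payoff=111.3449 vs cont=110.3083 → 111.3449 [stop]  node(5,1) S=59.6196 payoff=94.1904 vs cont=93.1538 → 94.1904 [stop]  node(5,2) S=83.7039 payoff=70.1061 vs cont=69.0695 → 70.1061 [stop]  node(5,3) S=117.5175 payoff=36.2925 vs cont=38.9808 → 38.9808 [wait]  node(5,4) S=164.9905 payoff=0.0000 vs cont=13.4921 → 13.4921 [wait]  node(5,5) S=231.6411 payoff=0.0000 vs cont=2.0348 → 2.0348 [wait]  ⇒ S*(5)=83.7039
t_4: node(4,0) S=50.3165 payoff=103.4935 vs cont=102.4569 → 103.4935 [stop]  node(4,1) S=70.6427 payoff=83.1673 vs cont=82.1307 → 83.1673 [stop]  node(4,2) S=99.1800 payoff=54.6300 vs cont=54.8687 → 54.8687 [wait]  node(4,3) S=139.2454 payoff=14.5646 vs cont=26.6270 → 26.6270 [wait]  node(4,4) S=195.4958 payoff=0.0000 vs cont=7.9662 → 7.9662 [wait]  ⇒ S*(4)=70.6427
t_3: node(3,0) S=59.6196 payoff=94.1904 vs cont=93.1538 → 94.1904 [stop]  node(3,1) S=83.7039 payoff=70.1061 vs cont=69.1828 → 70.1061 [stop]  node(3,2) S=117.5175 payoff=36.2925 vs cont=41.1019 → 41.1019 [wait]  node(3,3) S=164.9905 payoff=0.0000 vs cont=17.5954 → 17.5954 [wait]  ⇒ S*(3)=83.7039
t_2: node(2,0) S=70.6427 payoff=83.1673 vs cont=82.1307 → 83.1673 [stop]  node(2,1) S=99.1800 payoff=54.6300 vs cont=55.8749 → 55.8749 [wait]  node(2,2) S=139.2454 payoff=14.5646 vs cont=29.6741 → 29.6741 [wait]  ⇒ S*(2)=70.6427
t_1: node(1,0) S=83.7039 payoff=70.1061 vs cont=69.6601 → 70.1061 [stop]  node(1,1) S=117.5175 payoff=36.2925 vs cont=43.0694 → 43.0694 [wait]  ⇒ S*(1)=83.7039
t_0: node(0,0) S=99.1800 payoff=54.6300 vs cont=56.8082 → 56.8082 [wait]  ⇒ S*(0)=-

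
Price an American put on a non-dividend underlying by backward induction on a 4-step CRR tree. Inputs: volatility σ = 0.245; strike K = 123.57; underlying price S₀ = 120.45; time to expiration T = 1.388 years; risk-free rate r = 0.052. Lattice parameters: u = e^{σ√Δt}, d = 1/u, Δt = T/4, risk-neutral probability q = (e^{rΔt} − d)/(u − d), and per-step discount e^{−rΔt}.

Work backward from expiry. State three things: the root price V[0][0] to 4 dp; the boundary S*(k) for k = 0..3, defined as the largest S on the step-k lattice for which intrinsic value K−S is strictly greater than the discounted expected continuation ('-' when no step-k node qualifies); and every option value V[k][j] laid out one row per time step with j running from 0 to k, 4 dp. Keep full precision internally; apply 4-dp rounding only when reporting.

price = 12.0507
boundary = - - 90.2507 104.2627
tree:
12.0507
20.5138 4.8665
33.3193 9.7222 0.6737
45.4481 19.3073 1.4498 0.0000
55.9469 33.3193 3.1200 0.0000 0.0000

params: Δt=0.34700 u=1.15526 d=0.86561 q=0.52684 e^(-rΔt)=0.98212
t_4 payoffs: 55.9469 33.3193 3.1200 0.0000 0.0000
t_3: node(3,0) S=78.1219 payoff=45.4481 vs cont=43.2384 → 45.4481 [stop]  node(3,1) S=104.2627 payoff=19.3073 vs cont=17.0976 → 19.3073 [stop]  node(3,2) S=139.1505 payoff=0.0000 vs cont=1.4498 → 1.4498 [wait]  node(3,3) S=185.7124 payoff=0.0000 vs cont=0.0000 → 0.0000 [wait]  ⇒ S*(3)=104.2627
t_2: node(2,0) S=90.2507 payoff=33.3193 vs cont=31.1096 → 33.3193 [stop]  node(2,1) S=120.4500 payoff=3.1200 vs cont=9.7222 → 9.7222 [wait]  node(2,2) S=160.7544 payoff=0.0000 vs cont=0.6737 → 0.6737 [wait]  ⇒ S*(2)=90.2507
t_1: node(1,0) S=104.2627 payoff=19.3073 vs cont=20.5138 → 20.5138 [wait]  node(1,1) S=139.1505 payoff=0.0000 vs cont=4.8665 → 4.8665 [wait]  ⇒ S*(1)=-
t_0: node(0,0) S=120.4500 payoff=3.1200 vs cont=12.0507 → 12.0507 [wait]  ⇒ S*(0)=-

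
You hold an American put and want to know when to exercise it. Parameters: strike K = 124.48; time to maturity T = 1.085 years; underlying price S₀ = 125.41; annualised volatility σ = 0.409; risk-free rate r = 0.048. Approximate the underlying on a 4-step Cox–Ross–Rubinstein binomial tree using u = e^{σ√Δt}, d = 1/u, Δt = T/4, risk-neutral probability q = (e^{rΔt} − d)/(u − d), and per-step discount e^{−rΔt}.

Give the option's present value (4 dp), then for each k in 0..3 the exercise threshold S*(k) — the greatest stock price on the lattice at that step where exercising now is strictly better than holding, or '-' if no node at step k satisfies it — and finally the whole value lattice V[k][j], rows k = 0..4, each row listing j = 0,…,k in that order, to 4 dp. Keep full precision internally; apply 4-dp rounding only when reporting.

Δt=0.27125, u=1.23740, d=0.80814, q=0.47748, disc=e^(-rΔt)=0.98706
k=4 terminal: V=max(K-S,0) → 70.9880 42.5750 0.0000 0.0000 0.0000
k=3: j=0 S=66.1911 intr=58.2889 cont=56.6787 V=58.2889[EX]; j=1 S=101.3494 intr=23.1306 cont=21.9586 V=23.1306[EX]; j=2 S=155.1826 intr=0.0000 cont=0.0000 V=0.0000[hold]; j=3 S=237.6099 intr=0.0000 cont=0.0000 V=0.0000[hold]  S*(3)=101.3494
k=2: j=0 S=81.9050 intr=42.5750 cont=40.9648 V=42.5750[EX]; j=1 S=125.4100 intr=0.0000 cont=11.9299 V=11.9299[hold]; j=2 S=192.0232 intr=0.0000 cont=0.0000 V=0.0000[hold]  S*(2)=81.9050
k=1: j=0 S=101.3494 intr=23.1306 cont=27.5812 V=27.5812[hold]; j=1 S=155.1826 intr=0.0000 cont=6.1530 V=6.1530[hold]  S*(1)=-
k=0: j=0 S=125.4100 intr=0.0000 cont=17.1253 V=17.1253[hold]  S*(0)=-

price = 17.1253
boundary = - - 81.9050 101.3494
tree:
17.1253
27.5812 6.1530
42.5750 11.9299 0.0000
58.2889 23.1306 0.0000 0.0000
70.9880 42.5750 0.0000 0.0000 0.0000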